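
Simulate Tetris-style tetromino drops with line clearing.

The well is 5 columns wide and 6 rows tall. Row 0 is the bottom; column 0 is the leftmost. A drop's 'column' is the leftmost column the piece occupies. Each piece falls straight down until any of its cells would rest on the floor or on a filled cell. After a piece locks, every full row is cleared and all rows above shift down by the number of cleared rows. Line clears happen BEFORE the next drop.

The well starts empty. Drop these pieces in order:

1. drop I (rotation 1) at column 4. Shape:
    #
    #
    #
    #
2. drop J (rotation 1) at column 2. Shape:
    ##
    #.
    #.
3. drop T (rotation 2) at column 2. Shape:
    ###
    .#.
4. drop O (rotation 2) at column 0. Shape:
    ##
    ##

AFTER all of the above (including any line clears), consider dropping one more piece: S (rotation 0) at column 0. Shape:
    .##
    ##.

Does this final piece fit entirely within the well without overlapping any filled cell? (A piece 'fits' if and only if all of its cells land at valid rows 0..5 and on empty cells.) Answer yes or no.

Drop 1: I rot1 at col 4 lands with bottom-row=0; cleared 0 line(s) (total 0); column heights now [0 0 0 0 4], max=4
Drop 2: J rot1 at col 2 lands with bottom-row=0; cleared 0 line(s) (total 0); column heights now [0 0 3 3 4], max=4
Drop 3: T rot2 at col 2 lands with bottom-row=3; cleared 0 line(s) (total 0); column heights now [0 0 5 5 5], max=5
Drop 4: O rot2 at col 0 lands with bottom-row=0; cleared 0 line(s) (total 0); column heights now [2 2 5 5 5], max=5
Test piece S rot0 at col 0 (width 3): heights before test = [2 2 5 5 5]; fits = True

Answer: yes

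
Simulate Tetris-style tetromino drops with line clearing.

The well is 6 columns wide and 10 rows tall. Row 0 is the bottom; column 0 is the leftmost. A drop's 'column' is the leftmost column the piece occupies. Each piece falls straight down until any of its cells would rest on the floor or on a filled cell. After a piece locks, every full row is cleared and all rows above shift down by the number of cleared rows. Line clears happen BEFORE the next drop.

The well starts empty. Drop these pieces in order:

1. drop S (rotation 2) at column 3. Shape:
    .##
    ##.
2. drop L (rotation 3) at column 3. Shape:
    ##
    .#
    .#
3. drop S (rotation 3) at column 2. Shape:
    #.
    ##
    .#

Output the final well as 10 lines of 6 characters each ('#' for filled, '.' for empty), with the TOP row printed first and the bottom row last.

Drop 1: S rot2 at col 3 lands with bottom-row=0; cleared 0 line(s) (total 0); column heights now [0 0 0 1 2 2], max=2
Drop 2: L rot3 at col 3 lands with bottom-row=2; cleared 0 line(s) (total 0); column heights now [0 0 0 5 5 2], max=5
Drop 3: S rot3 at col 2 lands with bottom-row=5; cleared 0 line(s) (total 0); column heights now [0 0 8 7 5 2], max=8

Answer: ......
......
..#...
..##..
...#..
...##.
....#.
....#.
....##
...##.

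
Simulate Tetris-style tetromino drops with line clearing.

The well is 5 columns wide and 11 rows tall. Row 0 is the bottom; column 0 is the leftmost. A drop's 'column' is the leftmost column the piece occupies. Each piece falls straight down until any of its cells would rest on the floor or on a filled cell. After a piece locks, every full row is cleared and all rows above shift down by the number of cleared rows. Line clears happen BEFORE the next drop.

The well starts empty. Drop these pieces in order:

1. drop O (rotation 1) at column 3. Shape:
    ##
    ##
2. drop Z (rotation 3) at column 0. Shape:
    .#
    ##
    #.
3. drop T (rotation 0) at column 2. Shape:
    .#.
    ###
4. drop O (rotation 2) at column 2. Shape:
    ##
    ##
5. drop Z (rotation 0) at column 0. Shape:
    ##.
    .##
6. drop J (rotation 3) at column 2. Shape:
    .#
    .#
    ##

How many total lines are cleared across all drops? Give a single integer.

Answer: 0

Derivation:
Drop 1: O rot1 at col 3 lands with bottom-row=0; cleared 0 line(s) (total 0); column heights now [0 0 0 2 2], max=2
Drop 2: Z rot3 at col 0 lands with bottom-row=0; cleared 0 line(s) (total 0); column heights now [2 3 0 2 2], max=3
Drop 3: T rot0 at col 2 lands with bottom-row=2; cleared 0 line(s) (total 0); column heights now [2 3 3 4 3], max=4
Drop 4: O rot2 at col 2 lands with bottom-row=4; cleared 0 line(s) (total 0); column heights now [2 3 6 6 3], max=6
Drop 5: Z rot0 at col 0 lands with bottom-row=6; cleared 0 line(s) (total 0); column heights now [8 8 7 6 3], max=8
Drop 6: J rot3 at col 2 lands with bottom-row=7; cleared 0 line(s) (total 0); column heights now [8 8 8 10 3], max=10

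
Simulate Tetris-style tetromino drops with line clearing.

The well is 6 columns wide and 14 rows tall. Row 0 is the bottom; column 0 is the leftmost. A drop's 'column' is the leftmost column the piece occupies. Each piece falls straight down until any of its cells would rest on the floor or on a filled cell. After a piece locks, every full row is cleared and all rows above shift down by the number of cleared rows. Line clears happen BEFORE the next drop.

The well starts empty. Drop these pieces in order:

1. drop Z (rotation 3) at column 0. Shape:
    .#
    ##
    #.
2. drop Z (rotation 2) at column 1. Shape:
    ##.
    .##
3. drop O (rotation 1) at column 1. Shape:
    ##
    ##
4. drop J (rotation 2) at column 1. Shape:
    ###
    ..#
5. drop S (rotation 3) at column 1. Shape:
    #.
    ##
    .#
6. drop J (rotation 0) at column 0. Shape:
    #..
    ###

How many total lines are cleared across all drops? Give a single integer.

Answer: 0

Derivation:
Drop 1: Z rot3 at col 0 lands with bottom-row=0; cleared 0 line(s) (total 0); column heights now [2 3 0 0 0 0], max=3
Drop 2: Z rot2 at col 1 lands with bottom-row=2; cleared 0 line(s) (total 0); column heights now [2 4 4 3 0 0], max=4
Drop 3: O rot1 at col 1 lands with bottom-row=4; cleared 0 line(s) (total 0); column heights now [2 6 6 3 0 0], max=6
Drop 4: J rot2 at col 1 lands with bottom-row=5; cleared 0 line(s) (total 0); column heights now [2 7 7 7 0 0], max=7
Drop 5: S rot3 at col 1 lands with bottom-row=7; cleared 0 line(s) (total 0); column heights now [2 10 9 7 0 0], max=10
Drop 6: J rot0 at col 0 lands with bottom-row=10; cleared 0 line(s) (total 0); column heights now [12 11 11 7 0 0], max=12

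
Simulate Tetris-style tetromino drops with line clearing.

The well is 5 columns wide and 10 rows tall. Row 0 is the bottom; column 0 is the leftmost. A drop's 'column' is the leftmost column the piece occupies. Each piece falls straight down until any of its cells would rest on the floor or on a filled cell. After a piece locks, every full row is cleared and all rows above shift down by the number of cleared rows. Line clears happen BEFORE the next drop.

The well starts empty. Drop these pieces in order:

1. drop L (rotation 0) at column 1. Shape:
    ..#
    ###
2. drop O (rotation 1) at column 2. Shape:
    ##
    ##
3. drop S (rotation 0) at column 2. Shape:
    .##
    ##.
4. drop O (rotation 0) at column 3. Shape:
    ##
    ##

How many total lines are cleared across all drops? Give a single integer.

Answer: 0

Derivation:
Drop 1: L rot0 at col 1 lands with bottom-row=0; cleared 0 line(s) (total 0); column heights now [0 1 1 2 0], max=2
Drop 2: O rot1 at col 2 lands with bottom-row=2; cleared 0 line(s) (total 0); column heights now [0 1 4 4 0], max=4
Drop 3: S rot0 at col 2 lands with bottom-row=4; cleared 0 line(s) (total 0); column heights now [0 1 5 6 6], max=6
Drop 4: O rot0 at col 3 lands with bottom-row=6; cleared 0 line(s) (total 0); column heights now [0 1 5 8 8], max=8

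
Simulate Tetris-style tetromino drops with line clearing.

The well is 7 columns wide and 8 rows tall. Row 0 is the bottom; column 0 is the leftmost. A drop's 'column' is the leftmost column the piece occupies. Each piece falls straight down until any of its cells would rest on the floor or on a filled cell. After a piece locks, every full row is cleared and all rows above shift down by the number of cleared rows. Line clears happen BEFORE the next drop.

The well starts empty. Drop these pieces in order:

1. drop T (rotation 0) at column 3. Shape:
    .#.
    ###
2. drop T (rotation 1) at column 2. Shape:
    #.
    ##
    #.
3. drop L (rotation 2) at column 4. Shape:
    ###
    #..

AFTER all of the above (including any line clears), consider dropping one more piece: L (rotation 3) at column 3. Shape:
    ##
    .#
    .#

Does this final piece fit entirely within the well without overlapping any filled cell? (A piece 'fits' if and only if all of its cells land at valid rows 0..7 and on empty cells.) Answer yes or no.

Answer: yes

Derivation:
Drop 1: T rot0 at col 3 lands with bottom-row=0; cleared 0 line(s) (total 0); column heights now [0 0 0 1 2 1 0], max=2
Drop 2: T rot1 at col 2 lands with bottom-row=0; cleared 0 line(s) (total 0); column heights now [0 0 3 2 2 1 0], max=3
Drop 3: L rot2 at col 4 lands with bottom-row=2; cleared 0 line(s) (total 0); column heights now [0 0 3 2 4 4 4], max=4
Test piece L rot3 at col 3 (width 2): heights before test = [0 0 3 2 4 4 4]; fits = True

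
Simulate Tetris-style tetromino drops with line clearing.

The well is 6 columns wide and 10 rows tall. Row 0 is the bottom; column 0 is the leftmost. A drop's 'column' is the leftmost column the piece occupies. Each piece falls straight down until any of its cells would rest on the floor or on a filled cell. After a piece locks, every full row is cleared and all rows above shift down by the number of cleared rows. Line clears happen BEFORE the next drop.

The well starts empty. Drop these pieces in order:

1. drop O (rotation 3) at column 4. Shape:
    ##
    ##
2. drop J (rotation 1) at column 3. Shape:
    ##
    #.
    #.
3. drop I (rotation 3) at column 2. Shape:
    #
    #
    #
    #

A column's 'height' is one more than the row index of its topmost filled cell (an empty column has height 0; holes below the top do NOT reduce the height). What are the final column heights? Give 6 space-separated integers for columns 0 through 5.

Answer: 0 0 4 3 3 2

Derivation:
Drop 1: O rot3 at col 4 lands with bottom-row=0; cleared 0 line(s) (total 0); column heights now [0 0 0 0 2 2], max=2
Drop 2: J rot1 at col 3 lands with bottom-row=0; cleared 0 line(s) (total 0); column heights now [0 0 0 3 3 2], max=3
Drop 3: I rot3 at col 2 lands with bottom-row=0; cleared 0 line(s) (total 0); column heights now [0 0 4 3 3 2], max=4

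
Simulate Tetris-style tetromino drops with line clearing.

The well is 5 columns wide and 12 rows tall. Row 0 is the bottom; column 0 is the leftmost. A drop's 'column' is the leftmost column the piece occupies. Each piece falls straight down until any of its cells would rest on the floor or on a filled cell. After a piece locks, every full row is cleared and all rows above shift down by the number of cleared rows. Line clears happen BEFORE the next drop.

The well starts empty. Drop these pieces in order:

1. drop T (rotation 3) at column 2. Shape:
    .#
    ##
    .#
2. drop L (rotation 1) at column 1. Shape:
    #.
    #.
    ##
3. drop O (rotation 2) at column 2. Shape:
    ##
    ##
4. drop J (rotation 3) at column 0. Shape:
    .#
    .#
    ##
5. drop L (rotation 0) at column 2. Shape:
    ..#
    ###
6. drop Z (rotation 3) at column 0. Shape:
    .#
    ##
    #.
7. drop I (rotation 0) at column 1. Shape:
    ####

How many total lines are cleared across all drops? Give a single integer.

Answer: 1

Derivation:
Drop 1: T rot3 at col 2 lands with bottom-row=0; cleared 0 line(s) (total 0); column heights now [0 0 2 3 0], max=3
Drop 2: L rot1 at col 1 lands with bottom-row=2; cleared 0 line(s) (total 0); column heights now [0 5 3 3 0], max=5
Drop 3: O rot2 at col 2 lands with bottom-row=3; cleared 0 line(s) (total 0); column heights now [0 5 5 5 0], max=5
Drop 4: J rot3 at col 0 lands with bottom-row=5; cleared 0 line(s) (total 0); column heights now [6 8 5 5 0], max=8
Drop 5: L rot0 at col 2 lands with bottom-row=5; cleared 1 line(s) (total 1); column heights now [0 7 5 5 6], max=7
Drop 6: Z rot3 at col 0 lands with bottom-row=6; cleared 0 line(s) (total 1); column heights now [8 9 5 5 6], max=9
Drop 7: I rot0 at col 1 lands with bottom-row=9; cleared 0 line(s) (total 1); column heights now [8 10 10 10 10], max=10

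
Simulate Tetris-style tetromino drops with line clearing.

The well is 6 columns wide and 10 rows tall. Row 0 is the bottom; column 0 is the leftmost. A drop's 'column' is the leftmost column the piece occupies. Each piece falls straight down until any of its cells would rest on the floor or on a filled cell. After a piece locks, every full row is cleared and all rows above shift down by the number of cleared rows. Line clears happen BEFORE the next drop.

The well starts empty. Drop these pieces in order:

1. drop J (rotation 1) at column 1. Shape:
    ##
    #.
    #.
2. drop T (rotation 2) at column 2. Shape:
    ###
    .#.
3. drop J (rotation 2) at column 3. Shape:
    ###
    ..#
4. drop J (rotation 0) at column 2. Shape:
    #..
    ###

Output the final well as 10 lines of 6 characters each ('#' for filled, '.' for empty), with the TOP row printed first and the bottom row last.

Answer: ......
......
......
..#...
..###.
...###
..####
.###..
.#....
.#....

Derivation:
Drop 1: J rot1 at col 1 lands with bottom-row=0; cleared 0 line(s) (total 0); column heights now [0 3 3 0 0 0], max=3
Drop 2: T rot2 at col 2 lands with bottom-row=2; cleared 0 line(s) (total 0); column heights now [0 3 4 4 4 0], max=4
Drop 3: J rot2 at col 3 lands with bottom-row=3; cleared 0 line(s) (total 0); column heights now [0 3 4 5 5 5], max=5
Drop 4: J rot0 at col 2 lands with bottom-row=5; cleared 0 line(s) (total 0); column heights now [0 3 7 6 6 5], max=7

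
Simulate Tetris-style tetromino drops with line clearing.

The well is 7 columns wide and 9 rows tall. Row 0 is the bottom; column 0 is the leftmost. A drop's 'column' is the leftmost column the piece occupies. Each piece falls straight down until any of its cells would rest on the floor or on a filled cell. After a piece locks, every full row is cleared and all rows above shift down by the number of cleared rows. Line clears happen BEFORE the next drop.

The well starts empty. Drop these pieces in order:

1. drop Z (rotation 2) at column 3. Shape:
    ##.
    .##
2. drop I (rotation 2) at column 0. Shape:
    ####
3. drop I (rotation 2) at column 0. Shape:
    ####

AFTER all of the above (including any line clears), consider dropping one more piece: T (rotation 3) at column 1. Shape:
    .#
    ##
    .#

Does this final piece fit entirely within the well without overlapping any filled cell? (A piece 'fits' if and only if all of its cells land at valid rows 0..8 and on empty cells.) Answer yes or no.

Drop 1: Z rot2 at col 3 lands with bottom-row=0; cleared 0 line(s) (total 0); column heights now [0 0 0 2 2 1 0], max=2
Drop 2: I rot2 at col 0 lands with bottom-row=2; cleared 0 line(s) (total 0); column heights now [3 3 3 3 2 1 0], max=3
Drop 3: I rot2 at col 0 lands with bottom-row=3; cleared 0 line(s) (total 0); column heights now [4 4 4 4 2 1 0], max=4
Test piece T rot3 at col 1 (width 2): heights before test = [4 4 4 4 2 1 0]; fits = True

Answer: yes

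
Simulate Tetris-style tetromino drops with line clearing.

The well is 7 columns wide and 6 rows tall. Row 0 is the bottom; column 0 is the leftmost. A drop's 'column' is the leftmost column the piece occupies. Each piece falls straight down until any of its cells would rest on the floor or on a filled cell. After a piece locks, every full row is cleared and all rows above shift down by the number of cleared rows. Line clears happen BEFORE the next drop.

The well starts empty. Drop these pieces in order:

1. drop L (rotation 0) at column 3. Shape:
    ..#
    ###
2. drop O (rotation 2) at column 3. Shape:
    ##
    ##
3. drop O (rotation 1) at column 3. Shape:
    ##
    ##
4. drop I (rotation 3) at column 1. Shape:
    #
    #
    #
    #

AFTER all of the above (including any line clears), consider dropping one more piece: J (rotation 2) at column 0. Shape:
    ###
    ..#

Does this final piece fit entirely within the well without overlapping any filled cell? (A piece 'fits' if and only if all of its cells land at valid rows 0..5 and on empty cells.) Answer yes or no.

Drop 1: L rot0 at col 3 lands with bottom-row=0; cleared 0 line(s) (total 0); column heights now [0 0 0 1 1 2 0], max=2
Drop 2: O rot2 at col 3 lands with bottom-row=1; cleared 0 line(s) (total 0); column heights now [0 0 0 3 3 2 0], max=3
Drop 3: O rot1 at col 3 lands with bottom-row=3; cleared 0 line(s) (total 0); column heights now [0 0 0 5 5 2 0], max=5
Drop 4: I rot3 at col 1 lands with bottom-row=0; cleared 0 line(s) (total 0); column heights now [0 4 0 5 5 2 0], max=5
Test piece J rot2 at col 0 (width 3): heights before test = [0 4 0 5 5 2 0]; fits = True

Answer: yes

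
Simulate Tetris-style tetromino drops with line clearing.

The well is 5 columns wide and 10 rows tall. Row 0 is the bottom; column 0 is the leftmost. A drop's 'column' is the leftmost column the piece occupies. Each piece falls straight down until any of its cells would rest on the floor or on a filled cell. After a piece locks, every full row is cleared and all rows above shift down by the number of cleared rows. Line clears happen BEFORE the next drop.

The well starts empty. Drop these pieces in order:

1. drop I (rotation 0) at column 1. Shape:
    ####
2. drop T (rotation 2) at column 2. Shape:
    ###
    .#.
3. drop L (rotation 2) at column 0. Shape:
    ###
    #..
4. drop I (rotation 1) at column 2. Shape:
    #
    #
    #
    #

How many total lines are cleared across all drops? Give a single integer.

Answer: 0

Derivation:
Drop 1: I rot0 at col 1 lands with bottom-row=0; cleared 0 line(s) (total 0); column heights now [0 1 1 1 1], max=1
Drop 2: T rot2 at col 2 lands with bottom-row=1; cleared 0 line(s) (total 0); column heights now [0 1 3 3 3], max=3
Drop 3: L rot2 at col 0 lands with bottom-row=2; cleared 0 line(s) (total 0); column heights now [4 4 4 3 3], max=4
Drop 4: I rot1 at col 2 lands with bottom-row=4; cleared 0 line(s) (total 0); column heights now [4 4 8 3 3], max=8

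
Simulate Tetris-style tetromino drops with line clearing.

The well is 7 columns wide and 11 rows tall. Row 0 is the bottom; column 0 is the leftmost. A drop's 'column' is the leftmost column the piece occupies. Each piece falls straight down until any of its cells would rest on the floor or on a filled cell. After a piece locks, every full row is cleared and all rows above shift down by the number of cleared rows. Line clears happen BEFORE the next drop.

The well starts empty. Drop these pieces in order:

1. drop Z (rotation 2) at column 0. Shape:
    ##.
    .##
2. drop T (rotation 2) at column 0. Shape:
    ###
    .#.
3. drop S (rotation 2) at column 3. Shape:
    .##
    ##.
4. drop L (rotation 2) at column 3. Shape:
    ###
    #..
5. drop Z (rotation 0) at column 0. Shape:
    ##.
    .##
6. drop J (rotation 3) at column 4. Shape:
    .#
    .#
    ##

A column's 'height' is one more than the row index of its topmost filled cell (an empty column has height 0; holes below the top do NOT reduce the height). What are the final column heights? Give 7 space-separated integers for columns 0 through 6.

Answer: 6 6 5 3 4 6 0

Derivation:
Drop 1: Z rot2 at col 0 lands with bottom-row=0; cleared 0 line(s) (total 0); column heights now [2 2 1 0 0 0 0], max=2
Drop 2: T rot2 at col 0 lands with bottom-row=2; cleared 0 line(s) (total 0); column heights now [4 4 4 0 0 0 0], max=4
Drop 3: S rot2 at col 3 lands with bottom-row=0; cleared 0 line(s) (total 0); column heights now [4 4 4 1 2 2 0], max=4
Drop 4: L rot2 at col 3 lands with bottom-row=1; cleared 0 line(s) (total 0); column heights now [4 4 4 3 3 3 0], max=4
Drop 5: Z rot0 at col 0 lands with bottom-row=4; cleared 0 line(s) (total 0); column heights now [6 6 5 3 3 3 0], max=6
Drop 6: J rot3 at col 4 lands with bottom-row=3; cleared 0 line(s) (total 0); column heights now [6 6 5 3 4 6 0], max=6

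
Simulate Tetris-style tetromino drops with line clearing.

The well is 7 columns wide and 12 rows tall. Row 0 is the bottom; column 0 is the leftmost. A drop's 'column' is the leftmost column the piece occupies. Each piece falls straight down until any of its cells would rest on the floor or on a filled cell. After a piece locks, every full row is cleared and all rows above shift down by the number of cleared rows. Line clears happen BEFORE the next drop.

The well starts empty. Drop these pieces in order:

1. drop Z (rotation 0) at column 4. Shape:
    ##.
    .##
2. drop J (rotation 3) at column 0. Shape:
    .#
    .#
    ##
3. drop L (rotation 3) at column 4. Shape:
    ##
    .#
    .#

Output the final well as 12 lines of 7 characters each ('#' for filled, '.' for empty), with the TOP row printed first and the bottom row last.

Drop 1: Z rot0 at col 4 lands with bottom-row=0; cleared 0 line(s) (total 0); column heights now [0 0 0 0 2 2 1], max=2
Drop 2: J rot3 at col 0 lands with bottom-row=0; cleared 0 line(s) (total 0); column heights now [1 3 0 0 2 2 1], max=3
Drop 3: L rot3 at col 4 lands with bottom-row=2; cleared 0 line(s) (total 0); column heights now [1 3 0 0 5 5 1], max=5

Answer: .......
.......
.......
.......
.......
.......
.......
....##.
.....#.
.#...#.
.#..##.
##...##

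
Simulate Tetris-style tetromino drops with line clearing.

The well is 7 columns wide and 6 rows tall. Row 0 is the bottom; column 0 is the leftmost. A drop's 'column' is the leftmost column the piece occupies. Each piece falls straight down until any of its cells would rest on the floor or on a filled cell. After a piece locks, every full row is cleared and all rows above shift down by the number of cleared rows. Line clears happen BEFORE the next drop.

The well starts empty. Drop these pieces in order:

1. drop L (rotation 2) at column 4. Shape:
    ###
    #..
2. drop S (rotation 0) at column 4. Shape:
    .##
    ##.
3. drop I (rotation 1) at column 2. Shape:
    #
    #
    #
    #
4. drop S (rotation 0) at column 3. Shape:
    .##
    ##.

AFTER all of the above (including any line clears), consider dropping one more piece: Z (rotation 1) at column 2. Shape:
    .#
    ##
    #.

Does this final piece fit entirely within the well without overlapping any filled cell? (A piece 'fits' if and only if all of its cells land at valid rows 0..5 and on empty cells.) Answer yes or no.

Answer: no

Derivation:
Drop 1: L rot2 at col 4 lands with bottom-row=0; cleared 0 line(s) (total 0); column heights now [0 0 0 0 2 2 2], max=2
Drop 2: S rot0 at col 4 lands with bottom-row=2; cleared 0 line(s) (total 0); column heights now [0 0 0 0 3 4 4], max=4
Drop 3: I rot1 at col 2 lands with bottom-row=0; cleared 0 line(s) (total 0); column heights now [0 0 4 0 3 4 4], max=4
Drop 4: S rot0 at col 3 lands with bottom-row=3; cleared 0 line(s) (total 0); column heights now [0 0 4 4 5 5 4], max=5
Test piece Z rot1 at col 2 (width 2): heights before test = [0 0 4 4 5 5 4]; fits = False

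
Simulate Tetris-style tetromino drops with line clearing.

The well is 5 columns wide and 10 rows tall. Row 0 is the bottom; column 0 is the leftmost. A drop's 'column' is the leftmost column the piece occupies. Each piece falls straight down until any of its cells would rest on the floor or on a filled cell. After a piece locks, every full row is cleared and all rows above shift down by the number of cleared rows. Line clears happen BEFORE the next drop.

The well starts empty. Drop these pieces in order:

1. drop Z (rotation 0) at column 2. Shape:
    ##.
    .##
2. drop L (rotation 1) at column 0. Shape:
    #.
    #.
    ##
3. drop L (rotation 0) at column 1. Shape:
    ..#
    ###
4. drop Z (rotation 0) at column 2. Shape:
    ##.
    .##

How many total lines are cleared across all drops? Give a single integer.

Drop 1: Z rot0 at col 2 lands with bottom-row=0; cleared 0 line(s) (total 0); column heights now [0 0 2 2 1], max=2
Drop 2: L rot1 at col 0 lands with bottom-row=0; cleared 0 line(s) (total 0); column heights now [3 1 2 2 1], max=3
Drop 3: L rot0 at col 1 lands with bottom-row=2; cleared 0 line(s) (total 0); column heights now [3 3 3 4 1], max=4
Drop 4: Z rot0 at col 2 lands with bottom-row=4; cleared 0 line(s) (total 0); column heights now [3 3 6 6 5], max=6

Answer: 0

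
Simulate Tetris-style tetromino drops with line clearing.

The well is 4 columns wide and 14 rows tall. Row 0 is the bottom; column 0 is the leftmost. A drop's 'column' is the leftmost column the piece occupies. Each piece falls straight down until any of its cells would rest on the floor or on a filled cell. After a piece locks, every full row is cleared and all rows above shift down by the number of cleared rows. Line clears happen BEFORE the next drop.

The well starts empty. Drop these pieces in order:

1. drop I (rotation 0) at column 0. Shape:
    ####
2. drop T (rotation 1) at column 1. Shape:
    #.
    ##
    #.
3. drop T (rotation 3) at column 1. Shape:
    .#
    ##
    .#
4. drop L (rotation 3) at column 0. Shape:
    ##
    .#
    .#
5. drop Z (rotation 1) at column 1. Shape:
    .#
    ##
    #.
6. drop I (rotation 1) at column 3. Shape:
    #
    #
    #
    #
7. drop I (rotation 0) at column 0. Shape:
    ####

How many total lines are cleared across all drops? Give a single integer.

Answer: 2

Derivation:
Drop 1: I rot0 at col 0 lands with bottom-row=0; cleared 1 line(s) (total 1); column heights now [0 0 0 0], max=0
Drop 2: T rot1 at col 1 lands with bottom-row=0; cleared 0 line(s) (total 1); column heights now [0 3 2 0], max=3
Drop 3: T rot3 at col 1 lands with bottom-row=2; cleared 0 line(s) (total 1); column heights now [0 4 5 0], max=5
Drop 4: L rot3 at col 0 lands with bottom-row=4; cleared 0 line(s) (total 1); column heights now [7 7 5 0], max=7
Drop 5: Z rot1 at col 1 lands with bottom-row=7; cleared 0 line(s) (total 1); column heights now [7 9 10 0], max=10
Drop 6: I rot1 at col 3 lands with bottom-row=0; cleared 0 line(s) (total 1); column heights now [7 9 10 4], max=10
Drop 7: I rot0 at col 0 lands with bottom-row=10; cleared 1 line(s) (total 2); column heights now [7 9 10 4], max=10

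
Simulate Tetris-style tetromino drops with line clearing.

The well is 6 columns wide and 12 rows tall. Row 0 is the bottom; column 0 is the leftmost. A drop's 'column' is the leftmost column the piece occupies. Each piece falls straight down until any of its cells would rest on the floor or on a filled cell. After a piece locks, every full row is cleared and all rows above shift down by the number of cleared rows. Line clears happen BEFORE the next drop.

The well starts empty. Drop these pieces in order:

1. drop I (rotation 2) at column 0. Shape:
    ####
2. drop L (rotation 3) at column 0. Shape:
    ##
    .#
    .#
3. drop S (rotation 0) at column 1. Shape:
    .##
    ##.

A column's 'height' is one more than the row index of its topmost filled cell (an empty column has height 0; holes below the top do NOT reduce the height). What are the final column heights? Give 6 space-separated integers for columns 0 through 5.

Drop 1: I rot2 at col 0 lands with bottom-row=0; cleared 0 line(s) (total 0); column heights now [1 1 1 1 0 0], max=1
Drop 2: L rot3 at col 0 lands with bottom-row=1; cleared 0 line(s) (total 0); column heights now [4 4 1 1 0 0], max=4
Drop 3: S rot0 at col 1 lands with bottom-row=4; cleared 0 line(s) (total 0); column heights now [4 5 6 6 0 0], max=6

Answer: 4 5 6 6 0 0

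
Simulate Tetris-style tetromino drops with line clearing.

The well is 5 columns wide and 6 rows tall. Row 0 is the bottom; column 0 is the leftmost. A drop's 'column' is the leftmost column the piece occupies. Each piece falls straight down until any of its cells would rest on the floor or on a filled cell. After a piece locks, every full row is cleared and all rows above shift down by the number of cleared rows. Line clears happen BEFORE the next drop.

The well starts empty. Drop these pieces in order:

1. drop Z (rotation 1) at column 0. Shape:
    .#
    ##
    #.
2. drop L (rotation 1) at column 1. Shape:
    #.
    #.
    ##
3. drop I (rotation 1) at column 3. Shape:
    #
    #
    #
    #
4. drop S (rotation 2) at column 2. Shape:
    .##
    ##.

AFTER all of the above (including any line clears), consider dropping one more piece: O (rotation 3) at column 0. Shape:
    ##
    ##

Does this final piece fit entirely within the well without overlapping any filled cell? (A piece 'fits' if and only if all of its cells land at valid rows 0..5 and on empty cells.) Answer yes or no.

Answer: no

Derivation:
Drop 1: Z rot1 at col 0 lands with bottom-row=0; cleared 0 line(s) (total 0); column heights now [2 3 0 0 0], max=3
Drop 2: L rot1 at col 1 lands with bottom-row=3; cleared 0 line(s) (total 0); column heights now [2 6 4 0 0], max=6
Drop 3: I rot1 at col 3 lands with bottom-row=0; cleared 0 line(s) (total 0); column heights now [2 6 4 4 0], max=6
Drop 4: S rot2 at col 2 lands with bottom-row=4; cleared 0 line(s) (total 0); column heights now [2 6 5 6 6], max=6
Test piece O rot3 at col 0 (width 2): heights before test = [2 6 5 6 6]; fits = False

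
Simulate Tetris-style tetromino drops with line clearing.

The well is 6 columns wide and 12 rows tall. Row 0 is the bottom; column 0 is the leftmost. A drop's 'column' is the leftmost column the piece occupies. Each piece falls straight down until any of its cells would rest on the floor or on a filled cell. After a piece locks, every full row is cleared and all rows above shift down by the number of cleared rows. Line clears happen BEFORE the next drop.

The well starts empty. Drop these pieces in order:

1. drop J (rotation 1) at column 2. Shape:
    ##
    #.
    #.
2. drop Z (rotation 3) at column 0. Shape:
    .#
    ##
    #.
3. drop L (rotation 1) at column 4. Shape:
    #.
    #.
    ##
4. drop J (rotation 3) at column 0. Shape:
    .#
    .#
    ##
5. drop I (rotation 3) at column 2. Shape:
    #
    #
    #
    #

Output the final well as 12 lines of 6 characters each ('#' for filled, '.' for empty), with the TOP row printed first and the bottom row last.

Drop 1: J rot1 at col 2 lands with bottom-row=0; cleared 0 line(s) (total 0); column heights now [0 0 3 3 0 0], max=3
Drop 2: Z rot3 at col 0 lands with bottom-row=0; cleared 0 line(s) (total 0); column heights now [2 3 3 3 0 0], max=3
Drop 3: L rot1 at col 4 lands with bottom-row=0; cleared 0 line(s) (total 0); column heights now [2 3 3 3 3 1], max=3
Drop 4: J rot3 at col 0 lands with bottom-row=3; cleared 0 line(s) (total 0); column heights now [4 6 3 3 3 1], max=6
Drop 5: I rot3 at col 2 lands with bottom-row=3; cleared 0 line(s) (total 0); column heights now [4 6 7 3 3 1], max=7

Answer: ......
......
......
......
......
..#...
.##...
.##...
###...
.####.
###.#.
#.#.##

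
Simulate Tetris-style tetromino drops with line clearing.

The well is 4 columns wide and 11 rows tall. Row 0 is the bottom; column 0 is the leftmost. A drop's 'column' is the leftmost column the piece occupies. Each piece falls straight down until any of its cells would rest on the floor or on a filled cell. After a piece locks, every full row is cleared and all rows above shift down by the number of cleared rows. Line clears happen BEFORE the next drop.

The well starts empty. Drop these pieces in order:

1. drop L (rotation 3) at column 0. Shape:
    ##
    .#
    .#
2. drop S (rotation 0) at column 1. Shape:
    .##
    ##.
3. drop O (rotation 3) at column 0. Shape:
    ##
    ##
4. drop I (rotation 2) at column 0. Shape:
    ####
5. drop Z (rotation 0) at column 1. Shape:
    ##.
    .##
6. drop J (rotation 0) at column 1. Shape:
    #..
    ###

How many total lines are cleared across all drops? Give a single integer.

Drop 1: L rot3 at col 0 lands with bottom-row=0; cleared 0 line(s) (total 0); column heights now [3 3 0 0], max=3
Drop 2: S rot0 at col 1 lands with bottom-row=3; cleared 0 line(s) (total 0); column heights now [3 4 5 5], max=5
Drop 3: O rot3 at col 0 lands with bottom-row=4; cleared 1 line(s) (total 1); column heights now [5 5 4 0], max=5
Drop 4: I rot2 at col 0 lands with bottom-row=5; cleared 1 line(s) (total 2); column heights now [5 5 4 0], max=5
Drop 5: Z rot0 at col 1 lands with bottom-row=4; cleared 1 line(s) (total 3); column heights now [3 5 5 0], max=5
Drop 6: J rot0 at col 1 lands with bottom-row=5; cleared 0 line(s) (total 3); column heights now [3 7 6 6], max=7

Answer: 3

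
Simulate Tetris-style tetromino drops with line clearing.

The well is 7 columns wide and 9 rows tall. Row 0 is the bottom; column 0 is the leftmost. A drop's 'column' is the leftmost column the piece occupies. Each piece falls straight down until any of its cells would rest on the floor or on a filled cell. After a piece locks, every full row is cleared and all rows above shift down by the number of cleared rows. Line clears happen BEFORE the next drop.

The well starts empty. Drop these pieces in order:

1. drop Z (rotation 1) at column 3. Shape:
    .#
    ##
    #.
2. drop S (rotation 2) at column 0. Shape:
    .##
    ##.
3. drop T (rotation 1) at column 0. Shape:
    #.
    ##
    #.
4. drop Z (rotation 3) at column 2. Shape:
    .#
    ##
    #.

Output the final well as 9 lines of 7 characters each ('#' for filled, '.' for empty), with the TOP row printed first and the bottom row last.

Drop 1: Z rot1 at col 3 lands with bottom-row=0; cleared 0 line(s) (total 0); column heights now [0 0 0 2 3 0 0], max=3
Drop 2: S rot2 at col 0 lands with bottom-row=0; cleared 0 line(s) (total 0); column heights now [1 2 2 2 3 0 0], max=3
Drop 3: T rot1 at col 0 lands with bottom-row=1; cleared 0 line(s) (total 0); column heights now [4 3 2 2 3 0 0], max=4
Drop 4: Z rot3 at col 2 lands with bottom-row=2; cleared 0 line(s) (total 0); column heights now [4 3 4 5 3 0 0], max=5

Answer: .......
.......
.......
.......
...#...
#.##...
###.#..
#####..
##.#...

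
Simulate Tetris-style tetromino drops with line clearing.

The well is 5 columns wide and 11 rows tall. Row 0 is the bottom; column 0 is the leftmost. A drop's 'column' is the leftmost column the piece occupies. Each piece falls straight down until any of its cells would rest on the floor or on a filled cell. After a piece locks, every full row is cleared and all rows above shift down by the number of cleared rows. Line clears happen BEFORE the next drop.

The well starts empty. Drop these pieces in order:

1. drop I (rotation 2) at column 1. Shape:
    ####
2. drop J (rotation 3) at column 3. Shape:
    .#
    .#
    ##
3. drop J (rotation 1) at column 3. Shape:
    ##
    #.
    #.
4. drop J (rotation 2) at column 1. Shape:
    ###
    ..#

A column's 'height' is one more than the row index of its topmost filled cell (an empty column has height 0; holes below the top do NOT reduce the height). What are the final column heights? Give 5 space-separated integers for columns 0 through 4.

Drop 1: I rot2 at col 1 lands with bottom-row=0; cleared 0 line(s) (total 0); column heights now [0 1 1 1 1], max=1
Drop 2: J rot3 at col 3 lands with bottom-row=1; cleared 0 line(s) (total 0); column heights now [0 1 1 2 4], max=4
Drop 3: J rot1 at col 3 lands with bottom-row=2; cleared 0 line(s) (total 0); column heights now [0 1 1 5 5], max=5
Drop 4: J rot2 at col 1 lands with bottom-row=5; cleared 0 line(s) (total 0); column heights now [0 7 7 7 5], max=7

Answer: 0 7 7 7 5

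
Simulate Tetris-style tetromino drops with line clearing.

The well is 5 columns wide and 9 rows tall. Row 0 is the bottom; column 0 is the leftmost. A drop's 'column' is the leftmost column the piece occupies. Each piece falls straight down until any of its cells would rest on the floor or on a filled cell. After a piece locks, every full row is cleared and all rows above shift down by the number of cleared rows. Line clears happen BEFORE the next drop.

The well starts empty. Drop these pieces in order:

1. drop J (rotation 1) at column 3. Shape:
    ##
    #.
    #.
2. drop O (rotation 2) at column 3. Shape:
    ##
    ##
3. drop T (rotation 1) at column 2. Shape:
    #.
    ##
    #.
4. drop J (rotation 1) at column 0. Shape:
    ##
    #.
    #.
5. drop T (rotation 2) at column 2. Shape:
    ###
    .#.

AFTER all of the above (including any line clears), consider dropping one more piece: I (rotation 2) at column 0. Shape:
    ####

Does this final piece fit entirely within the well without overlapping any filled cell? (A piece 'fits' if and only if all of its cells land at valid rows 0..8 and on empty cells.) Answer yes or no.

Drop 1: J rot1 at col 3 lands with bottom-row=0; cleared 0 line(s) (total 0); column heights now [0 0 0 3 3], max=3
Drop 2: O rot2 at col 3 lands with bottom-row=3; cleared 0 line(s) (total 0); column heights now [0 0 0 5 5], max=5
Drop 3: T rot1 at col 2 lands with bottom-row=4; cleared 0 line(s) (total 0); column heights now [0 0 7 6 5], max=7
Drop 4: J rot1 at col 0 lands with bottom-row=0; cleared 0 line(s) (total 0); column heights now [3 3 7 6 5], max=7
Drop 5: T rot2 at col 2 lands with bottom-row=6; cleared 0 line(s) (total 0); column heights now [3 3 8 8 8], max=8
Test piece I rot2 at col 0 (width 4): heights before test = [3 3 8 8 8]; fits = True

Answer: yes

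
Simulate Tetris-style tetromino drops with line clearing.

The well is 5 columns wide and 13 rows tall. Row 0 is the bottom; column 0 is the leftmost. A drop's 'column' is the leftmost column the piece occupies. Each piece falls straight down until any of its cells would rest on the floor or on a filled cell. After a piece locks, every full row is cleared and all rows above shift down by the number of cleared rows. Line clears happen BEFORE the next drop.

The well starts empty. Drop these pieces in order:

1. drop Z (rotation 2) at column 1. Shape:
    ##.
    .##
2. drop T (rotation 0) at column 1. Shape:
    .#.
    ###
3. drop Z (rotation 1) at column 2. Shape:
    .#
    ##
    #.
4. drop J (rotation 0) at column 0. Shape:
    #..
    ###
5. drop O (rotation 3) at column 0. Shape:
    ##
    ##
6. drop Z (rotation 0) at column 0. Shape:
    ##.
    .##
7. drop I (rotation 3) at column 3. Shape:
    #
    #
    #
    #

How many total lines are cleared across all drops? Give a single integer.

Drop 1: Z rot2 at col 1 lands with bottom-row=0; cleared 0 line(s) (total 0); column heights now [0 2 2 1 0], max=2
Drop 2: T rot0 at col 1 lands with bottom-row=2; cleared 0 line(s) (total 0); column heights now [0 3 4 3 0], max=4
Drop 3: Z rot1 at col 2 lands with bottom-row=4; cleared 0 line(s) (total 0); column heights now [0 3 6 7 0], max=7
Drop 4: J rot0 at col 0 lands with bottom-row=6; cleared 0 line(s) (total 0); column heights now [8 7 7 7 0], max=8
Drop 5: O rot3 at col 0 lands with bottom-row=8; cleared 0 line(s) (total 0); column heights now [10 10 7 7 0], max=10
Drop 6: Z rot0 at col 0 lands with bottom-row=10; cleared 0 line(s) (total 0); column heights now [12 12 11 7 0], max=12
Drop 7: I rot3 at col 3 lands with bottom-row=7; cleared 0 line(s) (total 0); column heights now [12 12 11 11 0], max=12

Answer: 0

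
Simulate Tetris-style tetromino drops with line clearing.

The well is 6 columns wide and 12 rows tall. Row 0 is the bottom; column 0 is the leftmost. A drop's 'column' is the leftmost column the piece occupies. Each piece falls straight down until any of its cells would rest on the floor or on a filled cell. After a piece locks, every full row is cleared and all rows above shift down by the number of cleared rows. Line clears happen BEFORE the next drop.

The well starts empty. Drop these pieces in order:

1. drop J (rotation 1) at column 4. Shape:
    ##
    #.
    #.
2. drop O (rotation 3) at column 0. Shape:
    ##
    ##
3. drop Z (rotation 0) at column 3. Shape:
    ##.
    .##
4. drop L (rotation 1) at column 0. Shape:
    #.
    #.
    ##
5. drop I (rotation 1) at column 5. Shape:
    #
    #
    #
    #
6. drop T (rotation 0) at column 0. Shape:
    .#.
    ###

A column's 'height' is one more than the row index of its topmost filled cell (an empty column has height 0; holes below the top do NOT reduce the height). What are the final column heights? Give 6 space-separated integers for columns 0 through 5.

Answer: 6 7 6 5 5 8

Derivation:
Drop 1: J rot1 at col 4 lands with bottom-row=0; cleared 0 line(s) (total 0); column heights now [0 0 0 0 3 3], max=3
Drop 2: O rot3 at col 0 lands with bottom-row=0; cleared 0 line(s) (total 0); column heights now [2 2 0 0 3 3], max=3
Drop 3: Z rot0 at col 3 lands with bottom-row=3; cleared 0 line(s) (total 0); column heights now [2 2 0 5 5 4], max=5
Drop 4: L rot1 at col 0 lands with bottom-row=2; cleared 0 line(s) (total 0); column heights now [5 3 0 5 5 4], max=5
Drop 5: I rot1 at col 5 lands with bottom-row=4; cleared 0 line(s) (total 0); column heights now [5 3 0 5 5 8], max=8
Drop 6: T rot0 at col 0 lands with bottom-row=5; cleared 0 line(s) (total 0); column heights now [6 7 6 5 5 8], max=8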